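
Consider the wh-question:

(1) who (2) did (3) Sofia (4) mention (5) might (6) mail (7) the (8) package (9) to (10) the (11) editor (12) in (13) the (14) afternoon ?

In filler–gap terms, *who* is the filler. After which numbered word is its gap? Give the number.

4

In situ: Sofia did mention who might mail the package to the editor in the afternoon.
'who' is the subject of the clause embedded under 'mention'. It moves to the left edge, and the trace sits right after 'mention':
Who did Sofia mention ___ might mail the package to the editor in the afternoon?
'mention' is word 4.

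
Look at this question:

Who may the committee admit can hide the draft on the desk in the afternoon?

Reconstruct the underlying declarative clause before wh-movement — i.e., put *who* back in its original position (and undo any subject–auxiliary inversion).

The committee may admit who can hide the draft on the desk in the afternoon.

'who' is the subject of the clause embedded under 'admit'. Wh-movement fronts it, leaving a gap right after 'admit':
Who may the committee admit ___ can hide the draft on the desk in the afternoon?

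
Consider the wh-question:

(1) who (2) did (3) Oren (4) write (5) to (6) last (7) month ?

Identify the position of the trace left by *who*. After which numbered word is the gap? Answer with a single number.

5

Underlying clause: Oren did write to who last month.
'who' functions as the object of the preposition 'to'. It moves to the left edge, and the trace sits right after 'to':
Who did Oren write to ___ last month?
'to' is word 5.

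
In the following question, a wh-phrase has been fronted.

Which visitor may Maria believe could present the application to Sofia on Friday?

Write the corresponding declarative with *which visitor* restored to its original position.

'which visitor' functions as the subject of the clause embedded under 'believe'. It moves to the left edge, and the trace sits right after 'believe':
Which visitor may Maria believe ___ could present the application to Sofia on Friday?

Maria may believe which visitor could present the application to Sofia on Friday.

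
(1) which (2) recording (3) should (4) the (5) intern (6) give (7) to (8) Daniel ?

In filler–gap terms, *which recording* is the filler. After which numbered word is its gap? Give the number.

Underlying clause: The intern should give which recording to Daniel.
'which recording' functions as the direct object of 'give'. Wh-movement fronts it, leaving a gap right after 'give':
Which recording should the intern give ___ to Daniel?
'give' is word 6.

6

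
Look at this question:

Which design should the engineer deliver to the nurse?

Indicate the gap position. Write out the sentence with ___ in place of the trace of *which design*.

Which design should the engineer deliver ___ to the nurse?

Pre-movement form: The engineer should deliver which design to the nurse.
'which design' functions as the direct object of 'deliver'. The gap is right after 'deliver'.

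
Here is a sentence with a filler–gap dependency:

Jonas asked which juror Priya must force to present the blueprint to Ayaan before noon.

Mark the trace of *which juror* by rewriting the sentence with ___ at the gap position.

In situ: Priya must force which juror to present the blueprint to Ayaan before noon.
'which juror' is the direct object of 'force'. The gap is right after 'force'.

Jonas asked which juror Priya must force ___ to present the blueprint to Ayaan before noon.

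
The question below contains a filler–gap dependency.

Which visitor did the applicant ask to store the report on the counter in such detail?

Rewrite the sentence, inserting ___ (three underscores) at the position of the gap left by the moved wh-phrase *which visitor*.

Pre-movement form: The applicant did ask which visitor to store the report on the counter in such detail.
'which visitor' functions as the direct object of 'ask'. The gap is right after 'ask'.

Which visitor did the applicant ask ___ to store the report on the counter in such detail?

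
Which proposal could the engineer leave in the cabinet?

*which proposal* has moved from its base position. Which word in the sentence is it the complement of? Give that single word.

Underlying clause: The engineer could leave which proposal in the cabinet.
The filler 'which proposal' is interpreted as the direct object of 'leave'. It moves to the left edge, and the trace sits right after 'leave':
Which proposal could the engineer leave ___ in the cabinet?

leave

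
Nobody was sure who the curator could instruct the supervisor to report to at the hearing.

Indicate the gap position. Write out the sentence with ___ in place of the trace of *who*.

Nobody was sure who the curator could instruct the supervisor to report to ___ at the hearing.

Before movement: The curator could instruct the supervisor to report to who at the hearing.
'who' functions as the object of the preposition 'to'. The gap is right after 'to'.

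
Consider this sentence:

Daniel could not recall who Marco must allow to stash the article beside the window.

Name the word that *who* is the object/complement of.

Before movement: Marco must allow who to stash the article beside the window.
The filler 'who' is interpreted as the direct object of 'allow'. Fronting leaves a gap immediately after 'allow':
Daniel could not recall who Marco must allow ___ to stash the article beside the window.

allow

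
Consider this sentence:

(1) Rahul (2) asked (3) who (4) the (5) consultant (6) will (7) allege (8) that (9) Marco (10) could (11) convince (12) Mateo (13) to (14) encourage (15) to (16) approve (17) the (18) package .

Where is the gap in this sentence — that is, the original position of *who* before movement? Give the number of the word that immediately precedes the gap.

Underlying clause: The consultant will allege that Marco could convince Mateo to encourage who to approve the package.
The filler 'who' is interpreted as the direct object of 'encourage'. Wh-movement fronts it, leaving a gap right after 'encourage':
Rahul asked who the consultant will allege that Marco could convince Mateo to encourage ___ to approve the package.
'encourage' is word 14.

14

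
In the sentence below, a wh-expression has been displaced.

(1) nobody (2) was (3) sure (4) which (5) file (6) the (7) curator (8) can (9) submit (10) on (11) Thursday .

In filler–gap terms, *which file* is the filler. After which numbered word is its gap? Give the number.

In situ: The curator can submit which file on Thursday.
'which file' functions as the direct object of 'submit'. It moves to the left edge, and the trace sits right after 'submit':
Nobody was sure which file the curator can submit ___ on Thursday.
'submit' is word 9.

9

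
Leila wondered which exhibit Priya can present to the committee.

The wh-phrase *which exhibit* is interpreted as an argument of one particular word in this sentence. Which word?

present

Underlying clause: Priya can present which exhibit to the committee.
'which exhibit' is the direct object of 'present'. It moves to the left edge, and the trace sits right after 'present':
Leila wondered which exhibit Priya can present ___ to the committee.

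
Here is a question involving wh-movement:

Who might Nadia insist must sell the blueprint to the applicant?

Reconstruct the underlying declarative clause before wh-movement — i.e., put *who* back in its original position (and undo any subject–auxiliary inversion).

'who' functions as the subject of the clause embedded under 'insist'. Wh-movement fronts it, leaving a gap right after 'insist':
Who might Nadia insist ___ must sell the blueprint to the applicant?

Nadia might insist who must sell the blueprint to the applicant.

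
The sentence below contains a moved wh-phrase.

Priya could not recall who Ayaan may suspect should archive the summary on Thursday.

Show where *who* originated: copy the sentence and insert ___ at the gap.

In situ: Ayaan may suspect who should archive the summary on Thursday.
'who' functions as the subject of the clause embedded under 'suspect'. The gap is right after 'suspect'.

Priya could not recall who Ayaan may suspect ___ should archive the summary on Thursday.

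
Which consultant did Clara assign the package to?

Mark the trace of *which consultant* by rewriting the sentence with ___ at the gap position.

Before movement: Clara did assign the package to which consultant.
'which consultant' is the object of the preposition 'to' (recipient of 'assign'). The gap is right after 'to'.

Which consultant did Clara assign the package to ___?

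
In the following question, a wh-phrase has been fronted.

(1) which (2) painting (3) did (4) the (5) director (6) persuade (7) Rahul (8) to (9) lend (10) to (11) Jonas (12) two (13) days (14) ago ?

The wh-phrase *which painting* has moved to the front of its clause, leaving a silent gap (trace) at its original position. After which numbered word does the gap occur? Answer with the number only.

9

Underlying clause: The director did persuade Rahul to lend which painting to Jonas two days ago.
The filler 'which painting' is interpreted as the direct object of 'lend'. Fronting leaves a gap immediately after 'lend':
Which painting did the director persuade Rahul to lend ___ to Jonas two days ago?
'lend' is word 9.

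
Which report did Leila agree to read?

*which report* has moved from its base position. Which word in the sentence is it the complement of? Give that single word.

Pre-movement form: Leila did agree to read which report.
The filler 'which report' is interpreted as the direct object of 'read'. It moves to the left edge, and the trace sits right after 'read':
Which report did Leila agree to read ___?

read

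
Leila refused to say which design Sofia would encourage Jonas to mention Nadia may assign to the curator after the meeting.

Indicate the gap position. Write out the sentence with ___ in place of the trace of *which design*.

Pre-movement form: Sofia would encourage Jonas to mention Nadia may assign which design to the curator after the meeting.
The filler 'which design' is interpreted as the direct object of 'assign'. The gap is right after 'assign'.

Leila refused to say which design Sofia would encourage Jonas to mention Nadia may assign ___ to the curator after the meeting.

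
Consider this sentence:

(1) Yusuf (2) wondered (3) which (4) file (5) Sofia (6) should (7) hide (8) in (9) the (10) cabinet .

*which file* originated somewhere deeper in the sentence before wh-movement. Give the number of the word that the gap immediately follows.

7

Before movement: Sofia should hide which file in the cabinet.
The filler 'which file' is interpreted as the direct object of 'hide'. It moves to the left edge, and the trace sits right after 'hide':
Yusuf wondered which file Sofia should hide ___ in the cabinet.
'hide' is word 7.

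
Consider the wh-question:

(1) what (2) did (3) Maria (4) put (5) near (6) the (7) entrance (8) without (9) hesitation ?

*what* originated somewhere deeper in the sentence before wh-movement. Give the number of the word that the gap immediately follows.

4

Before movement: Maria did put what near the entrance without hesitation.
'what' is the direct object of 'put'. Wh-movement fronts it, leaving a gap right after 'put':
What did Maria put ___ near the entrance without hesitation?
'put' is word 4.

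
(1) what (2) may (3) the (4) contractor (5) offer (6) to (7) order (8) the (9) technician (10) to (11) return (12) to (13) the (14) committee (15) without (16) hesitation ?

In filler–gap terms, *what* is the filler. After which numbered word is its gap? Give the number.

In situ: The contractor may offer to order the technician to return what to the committee without hesitation.
The filler 'what' is interpreted as the direct object of 'return'. Wh-movement fronts it, leaving a gap right after 'return':
What may the contractor offer to order the technician to return ___ to the committee without hesitation?
'return' is word 11.

11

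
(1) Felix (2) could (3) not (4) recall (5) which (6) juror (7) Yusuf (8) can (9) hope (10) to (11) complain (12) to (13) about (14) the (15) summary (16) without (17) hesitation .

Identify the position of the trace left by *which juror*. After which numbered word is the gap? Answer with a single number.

Underlying clause: Yusuf can hope to complain to which juror about the summary without hesitation.
'which juror' is the object of the preposition 'to'. It moves to the left edge, and the trace sits right after 'to':
Felix could not recall which juror Yusuf can hope to complain to ___ about the summary without hesitation.
'to' is word 12.

12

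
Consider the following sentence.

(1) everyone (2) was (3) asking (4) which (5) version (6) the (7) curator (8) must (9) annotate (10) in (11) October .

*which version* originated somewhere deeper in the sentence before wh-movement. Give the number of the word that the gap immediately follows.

9

In situ: The curator must annotate which version in October.
The filler 'which version' is interpreted as the direct object of 'annotate'. It moves to the left edge, and the trace sits right after 'annotate':
Everyone was asking which version the curator must annotate ___ in October.
'annotate' is word 9.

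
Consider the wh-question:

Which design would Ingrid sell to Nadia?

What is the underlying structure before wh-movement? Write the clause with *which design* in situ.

Ingrid would sell which design to Nadia.

'which design' functions as the direct object of 'sell'. Wh-movement fronts it, leaving a gap right after 'sell':
Which design would Ingrid sell ___ to Nadia?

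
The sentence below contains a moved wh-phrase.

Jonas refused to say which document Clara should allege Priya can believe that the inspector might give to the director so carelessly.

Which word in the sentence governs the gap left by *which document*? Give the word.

give

Before movement: Clara should allege Priya can believe that the inspector might give which document to the director so carelessly.
'which document' is the direct object of 'give'. It moves to the left edge, and the trace sits right after 'give':
Jonas refused to say which document Clara should allege Priya can believe that the inspector might give ___ to the director so carelessly.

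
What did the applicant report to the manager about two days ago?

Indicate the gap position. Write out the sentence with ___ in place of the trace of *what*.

Underlying clause: The applicant did report to the manager about what two days ago.
The filler 'what' is interpreted as the object of the preposition 'about'. The gap is right after 'about'.

What did the applicant report to the manager about ___ two days ago?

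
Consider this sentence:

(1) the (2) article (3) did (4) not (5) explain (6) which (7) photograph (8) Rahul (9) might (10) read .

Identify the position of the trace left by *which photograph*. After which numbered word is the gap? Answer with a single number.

Before movement: Rahul might read which photograph.
'which photograph' functions as the direct object of 'read'. It moves to the left edge, and the trace sits right after 'read':
The article did not explain which photograph Rahul might read ___.
'read' is word 10.

10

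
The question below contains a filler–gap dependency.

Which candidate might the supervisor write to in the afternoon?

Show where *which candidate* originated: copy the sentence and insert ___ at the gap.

Which candidate might the supervisor write to ___ in the afternoon?

In situ: The supervisor might write to which candidate in the afternoon.
'which candidate' is the object of the preposition 'to'. The gap is right after 'to'.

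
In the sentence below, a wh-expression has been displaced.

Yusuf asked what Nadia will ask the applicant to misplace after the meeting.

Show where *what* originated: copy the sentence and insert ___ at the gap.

Yusuf asked what Nadia will ask the applicant to misplace ___ after the meeting.

Underlying clause: Nadia will ask the applicant to misplace what after the meeting.
The filler 'what' is interpreted as the direct object of 'misplace'. The gap is right after 'misplace'.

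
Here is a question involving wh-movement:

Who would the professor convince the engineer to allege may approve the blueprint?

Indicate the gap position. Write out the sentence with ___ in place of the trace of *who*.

In situ: The professor would convince the engineer to allege who may approve the blueprint.
The filler 'who' is interpreted as the subject of the clause embedded under 'allege'. The gap is right after 'allege'.

Who would the professor convince the engineer to allege ___ may approve the blueprint?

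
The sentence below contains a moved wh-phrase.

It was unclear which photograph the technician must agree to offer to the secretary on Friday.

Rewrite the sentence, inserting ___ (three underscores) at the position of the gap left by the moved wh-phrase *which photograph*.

It was unclear which photograph the technician must agree to offer ___ to the secretary on Friday.

Pre-movement form: The technician must agree to offer which photograph to the secretary on Friday.
'which photograph' is the direct object of 'offer'. The gap is right after 'offer'.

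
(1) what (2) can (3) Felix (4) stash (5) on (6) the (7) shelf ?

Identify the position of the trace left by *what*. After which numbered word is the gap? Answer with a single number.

4

Before movement: Felix can stash what on the shelf.
'what' is the direct object of 'stash'. Fronting leaves a gap immediately after 'stash':
What can Felix stash ___ on the shelf?
'stash' is word 4.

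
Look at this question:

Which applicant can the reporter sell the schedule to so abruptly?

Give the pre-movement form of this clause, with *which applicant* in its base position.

The reporter can sell the schedule to which applicant so abruptly.

'which applicant' is the object of the preposition 'to' (recipient of 'sell'). Fronting leaves a gap immediately after 'to':
Which applicant can the reporter sell the schedule to ___ so abruptly?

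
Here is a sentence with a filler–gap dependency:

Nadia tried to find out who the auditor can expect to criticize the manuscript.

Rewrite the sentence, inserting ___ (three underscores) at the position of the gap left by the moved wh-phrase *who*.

Underlying clause: The auditor can expect who to criticize the manuscript.
'who' functions as the direct object of 'expect'. The gap is right after 'expect'.

Nadia tried to find out who the auditor can expect ___ to criticize the manuscript.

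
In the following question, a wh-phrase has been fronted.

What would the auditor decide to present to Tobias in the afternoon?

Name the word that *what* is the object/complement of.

In situ: The auditor would decide to present what to Tobias in the afternoon.
The filler 'what' is interpreted as the direct object of 'present'. Wh-movement fronts it, leaving a gap right after 'present':
What would the auditor decide to present ___ to Tobias in the afternoon?

present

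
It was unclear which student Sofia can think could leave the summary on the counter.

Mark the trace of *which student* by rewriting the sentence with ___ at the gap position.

Before movement: Sofia can think which student could leave the summary on the counter.
'which student' is the subject of the clause embedded under 'think'. The gap is right after 'think'.

It was unclear which student Sofia can think ___ could leave the summary on the counter.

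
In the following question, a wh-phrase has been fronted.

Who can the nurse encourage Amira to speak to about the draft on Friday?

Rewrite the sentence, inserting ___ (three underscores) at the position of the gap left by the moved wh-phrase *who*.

Before movement: The nurse can encourage Amira to speak to who about the draft on Friday.
'who' functions as the object of the preposition 'to'. The gap is right after 'to'.

Who can the nurse encourage Amira to speak to ___ about the draft on Friday?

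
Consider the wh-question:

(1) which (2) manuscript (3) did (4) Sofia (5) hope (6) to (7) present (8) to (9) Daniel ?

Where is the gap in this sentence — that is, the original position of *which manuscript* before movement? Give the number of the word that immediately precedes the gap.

7

Before movement: Sofia did hope to present which manuscript to Daniel.
'which manuscript' is the direct object of 'present'. Wh-movement fronts it, leaving a gap right after 'present':
Which manuscript did Sofia hope to present ___ to Daniel?
'present' is word 7.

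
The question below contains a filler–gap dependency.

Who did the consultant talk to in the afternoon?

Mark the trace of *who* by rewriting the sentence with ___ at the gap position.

Who did the consultant talk to ___ in the afternoon?

In situ: The consultant did talk to who in the afternoon.
'who' is the object of the preposition 'to'. The gap is right after 'to'.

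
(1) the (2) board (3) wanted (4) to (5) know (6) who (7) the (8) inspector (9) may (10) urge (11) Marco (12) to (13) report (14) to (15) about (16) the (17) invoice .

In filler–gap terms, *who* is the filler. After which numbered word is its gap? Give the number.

Before movement: The inspector may urge Marco to report to who about the invoice.
'who' is the object of the preposition 'to'. It moves to the left edge, and the trace sits right after 'to':
The board wanted to know who the inspector may urge Marco to report to ___ about the invoice.
'to' is word 14.

14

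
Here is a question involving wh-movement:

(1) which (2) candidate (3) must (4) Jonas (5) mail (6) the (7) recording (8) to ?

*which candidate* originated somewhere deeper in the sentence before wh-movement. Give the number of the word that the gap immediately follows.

Pre-movement form: Jonas must mail the recording to which candidate.
'which candidate' functions as the object of the preposition 'to' (recipient of 'mail'). It moves to the left edge, and the trace sits right after 'to':
Which candidate must Jonas mail the recording to ___?
'to' is word 8.

8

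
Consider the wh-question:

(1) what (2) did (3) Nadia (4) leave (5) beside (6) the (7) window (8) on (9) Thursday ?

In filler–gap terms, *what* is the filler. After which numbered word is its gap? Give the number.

4

In situ: Nadia did leave what beside the window on Thursday.
'what' is the direct object of 'leave'. Wh-movement fronts it, leaving a gap right after 'leave':
What did Nadia leave ___ beside the window on Thursday?
'leave' is word 4.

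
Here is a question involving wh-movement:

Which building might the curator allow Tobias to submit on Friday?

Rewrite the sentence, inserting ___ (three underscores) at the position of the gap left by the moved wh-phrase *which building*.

Which building might the curator allow Tobias to submit ___ on Friday?

Pre-movement form: The curator might allow Tobias to submit which building on Friday.
'which building' is the direct object of 'submit'. The gap is right after 'submit'.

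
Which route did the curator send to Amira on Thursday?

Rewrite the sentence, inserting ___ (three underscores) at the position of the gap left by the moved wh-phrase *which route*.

Which route did the curator send ___ to Amira on Thursday?

Before movement: The curator did send which route to Amira on Thursday.
'which route' functions as the direct object of 'send'. The gap is right after 'send'.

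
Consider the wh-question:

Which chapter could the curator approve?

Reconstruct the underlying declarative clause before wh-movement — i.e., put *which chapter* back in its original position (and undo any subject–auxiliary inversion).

The curator could approve which chapter.

'which chapter' is the direct object of 'approve'. Fronting leaves a gap immediately after 'approve':
Which chapter could the curator approve ___?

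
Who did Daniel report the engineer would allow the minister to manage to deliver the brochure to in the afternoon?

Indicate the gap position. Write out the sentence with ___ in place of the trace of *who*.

Underlying clause: Daniel did report the engineer would allow the minister to manage to deliver the brochure to who in the afternoon.
'who' functions as the object of the preposition 'to' (recipient of 'deliver'). The gap is right after 'to'.

Who did Daniel report the engineer would allow the minister to manage to deliver the brochure to ___ in the afternoon?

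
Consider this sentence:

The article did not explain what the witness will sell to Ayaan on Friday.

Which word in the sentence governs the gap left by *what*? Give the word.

Before movement: The witness will sell what to Ayaan on Friday.
The filler 'what' is interpreted as the direct object of 'sell'. It moves to the left edge, and the trace sits right after 'sell':
The article did not explain what the witness will sell ___ to Ayaan on Friday.

sell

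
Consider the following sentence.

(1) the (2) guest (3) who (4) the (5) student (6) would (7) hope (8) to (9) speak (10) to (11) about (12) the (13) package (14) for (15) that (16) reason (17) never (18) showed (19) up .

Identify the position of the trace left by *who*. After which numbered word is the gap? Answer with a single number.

10

'who' is the object of the preposition 'to'. It moves to the left edge, and the trace sits right after 'to':
The guest who the student would hope to speak to ___ about the package for that reason never showed up.
'to' is word 10.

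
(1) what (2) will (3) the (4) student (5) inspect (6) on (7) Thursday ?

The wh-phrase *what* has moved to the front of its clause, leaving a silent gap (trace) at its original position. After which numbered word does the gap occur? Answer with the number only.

5

Before movement: The student will inspect what on Thursday.
The filler 'what' is interpreted as the direct object of 'inspect'. Fronting leaves a gap immediately after 'inspect':
What will the student inspect ___ on Thursday?
'inspect' is word 5.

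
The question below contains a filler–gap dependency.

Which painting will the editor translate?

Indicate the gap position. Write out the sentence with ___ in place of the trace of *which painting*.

Which painting will the editor translate ___?

Before movement: The editor will translate which painting.
'which painting' functions as the direct object of 'translate'. The gap is right after 'translate'.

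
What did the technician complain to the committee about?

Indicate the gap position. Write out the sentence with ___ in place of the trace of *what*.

Underlying clause: The technician did complain to the committee about what.
The filler 'what' is interpreted as the object of the preposition 'about'. The gap is right after 'about'.

What did the technician complain to the committee about ___?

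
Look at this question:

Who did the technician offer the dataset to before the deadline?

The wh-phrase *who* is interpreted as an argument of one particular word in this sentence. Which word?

In situ: The technician did offer the dataset to who before the deadline.
The filler 'who' is interpreted as the object of the preposition 'to' (recipient of 'offer'). Fronting leaves a gap immediately after 'to':
Who did the technician offer the dataset to ___ before the deadline?

to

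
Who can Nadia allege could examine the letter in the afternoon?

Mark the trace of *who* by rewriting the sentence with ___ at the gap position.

In situ: Nadia can allege who could examine the letter in the afternoon.
'who' is the subject of the clause embedded under 'allege'. The gap is right after 'allege'.

Who can Nadia allege ___ could examine the letter in the afternoon?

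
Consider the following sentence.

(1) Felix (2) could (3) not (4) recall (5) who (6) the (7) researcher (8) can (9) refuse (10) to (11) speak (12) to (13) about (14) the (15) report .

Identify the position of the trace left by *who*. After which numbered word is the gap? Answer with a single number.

In situ: The researcher can refuse to speak to who about the report.
'who' is the object of the preposition 'to'. Wh-movement fronts it, leaving a gap right after 'to':
Felix could not recall who the researcher can refuse to speak to ___ about the report.
'to' is word 12.

12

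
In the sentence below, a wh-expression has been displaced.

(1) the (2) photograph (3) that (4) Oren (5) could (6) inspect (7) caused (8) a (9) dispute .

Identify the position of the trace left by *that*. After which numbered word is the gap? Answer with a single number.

6

The filler 'that' is interpreted as the direct object of 'inspect'. Wh-movement fronts it, leaving a gap right after 'inspect':
The photograph that Oren could inspect ___ caused a dispute.
'inspect' is word 6.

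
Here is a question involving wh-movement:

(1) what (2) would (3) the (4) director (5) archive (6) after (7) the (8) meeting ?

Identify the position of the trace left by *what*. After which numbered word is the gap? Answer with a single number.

5

Pre-movement form: The director would archive what after the meeting.
The filler 'what' is interpreted as the direct object of 'archive'. Fronting leaves a gap immediately after 'archive':
What would the director archive ___ after the meeting?
'archive' is word 5.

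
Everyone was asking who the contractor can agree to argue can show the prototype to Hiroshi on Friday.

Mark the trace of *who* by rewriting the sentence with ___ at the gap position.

Everyone was asking who the contractor can agree to argue ___ can show the prototype to Hiroshi on Friday.

Before movement: The contractor can agree to argue who can show the prototype to Hiroshi on Friday.
'who' functions as the subject of the clause embedded under 'argue'. The gap is right after 'argue'.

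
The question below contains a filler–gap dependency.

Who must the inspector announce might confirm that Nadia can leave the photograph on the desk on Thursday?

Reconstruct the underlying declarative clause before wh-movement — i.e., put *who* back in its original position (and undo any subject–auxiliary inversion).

The inspector must announce who might confirm that Nadia can leave the photograph on the desk on Thursday.

'who' is the subject of the clause embedded under 'announce'. Fronting leaves a gap immediately after 'announce':
Who must the inspector announce ___ might confirm that Nadia can leave the photograph on the desk on Thursday?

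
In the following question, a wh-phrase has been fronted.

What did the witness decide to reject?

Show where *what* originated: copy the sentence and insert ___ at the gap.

What did the witness decide to reject ___?

Pre-movement form: The witness did decide to reject what.
The filler 'what' is interpreted as the direct object of 'reject'. The gap is right after 'reject'.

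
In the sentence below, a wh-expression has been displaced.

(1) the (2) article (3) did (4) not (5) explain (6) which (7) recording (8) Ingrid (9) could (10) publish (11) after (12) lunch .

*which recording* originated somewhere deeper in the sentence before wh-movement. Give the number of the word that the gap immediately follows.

10

Before movement: Ingrid could publish which recording after lunch.
'which recording' functions as the direct object of 'publish'. Wh-movement fronts it, leaving a gap right after 'publish':
The article did not explain which recording Ingrid could publish ___ after lunch.
'publish' is word 10.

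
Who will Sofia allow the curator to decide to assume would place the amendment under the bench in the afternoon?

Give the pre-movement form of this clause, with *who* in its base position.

'who' functions as the subject of the clause embedded under 'assume'. It moves to the left edge, and the trace sits right after 'assume':
Who will Sofia allow the curator to decide to assume ___ would place the amendment under the bench in the afternoon?

Sofia will allow the curator to decide to assume who would place the amendment under the bench in the afternoon.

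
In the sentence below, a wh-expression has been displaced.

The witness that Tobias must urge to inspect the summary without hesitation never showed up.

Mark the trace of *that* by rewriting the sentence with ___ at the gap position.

The witness that Tobias must urge ___ to inspect the summary without hesitation never showed up.

'that' functions as the direct object of 'urge'. The gap is right after 'urge'.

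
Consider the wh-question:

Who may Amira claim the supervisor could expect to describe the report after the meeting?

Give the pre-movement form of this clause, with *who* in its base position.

'who' is the direct object of 'expect'. Fronting leaves a gap immediately after 'expect':
Who may Amira claim the supervisor could expect ___ to describe the report after the meeting?

Amira may claim the supervisor could expect who to describe the report after the meeting.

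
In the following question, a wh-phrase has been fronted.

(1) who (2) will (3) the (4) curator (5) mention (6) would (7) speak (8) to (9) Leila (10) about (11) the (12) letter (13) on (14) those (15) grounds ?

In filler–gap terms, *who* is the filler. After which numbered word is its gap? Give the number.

Underlying clause: The curator will mention who would speak to Leila about the letter on those grounds.
'who' is the subject of the clause embedded under 'mention'. Fronting leaves a gap immediately after 'mention':
Who will the curator mention ___ would speak to Leila about the letter on those grounds?
'mention' is word 5.

5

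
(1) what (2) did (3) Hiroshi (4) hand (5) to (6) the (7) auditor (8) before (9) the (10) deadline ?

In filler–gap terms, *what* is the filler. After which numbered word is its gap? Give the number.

4

In situ: Hiroshi did hand what to the auditor before the deadline.
'what' is the direct object of 'hand'. Wh-movement fronts it, leaving a gap right after 'hand':
What did Hiroshi hand ___ to the auditor before the deadline?
'hand' is word 4.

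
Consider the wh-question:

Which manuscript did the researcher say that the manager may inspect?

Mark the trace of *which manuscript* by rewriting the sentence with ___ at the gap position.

Which manuscript did the researcher say that the manager may inspect ___?

Pre-movement form: The researcher did say that the manager may inspect which manuscript.
The filler 'which manuscript' is interpreted as the direct object of 'inspect'. The gap is right after 'inspect'.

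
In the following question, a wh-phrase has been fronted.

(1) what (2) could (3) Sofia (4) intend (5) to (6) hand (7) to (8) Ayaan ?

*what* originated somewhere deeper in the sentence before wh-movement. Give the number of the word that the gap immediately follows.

6

Underlying clause: Sofia could intend to hand what to Ayaan.
The filler 'what' is interpreted as the direct object of 'hand'. Wh-movement fronts it, leaving a gap right after 'hand':
What could Sofia intend to hand ___ to Ayaan?
'hand' is word 6.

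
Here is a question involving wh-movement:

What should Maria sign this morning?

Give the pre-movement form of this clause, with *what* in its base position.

'what' functions as the direct object of 'sign'. Fronting leaves a gap immediately after 'sign':
What should Maria sign ___ this morning?

Maria should sign what this morning.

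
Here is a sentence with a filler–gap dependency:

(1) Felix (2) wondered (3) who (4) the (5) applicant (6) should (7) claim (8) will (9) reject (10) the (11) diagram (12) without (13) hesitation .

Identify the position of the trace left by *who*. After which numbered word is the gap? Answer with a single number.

Underlying clause: The applicant should claim who will reject the diagram without hesitation.
'who' functions as the subject of the clause embedded under 'claim'. Fronting leaves a gap immediately after 'claim':
Felix wondered who the applicant should claim ___ will reject the diagram without hesitation.
'claim' is word 7.

7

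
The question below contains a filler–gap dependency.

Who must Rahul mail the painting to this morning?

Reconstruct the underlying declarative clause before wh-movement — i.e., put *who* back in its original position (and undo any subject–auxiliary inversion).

'who' is the object of the preposition 'to' (recipient of 'mail'). Fronting leaves a gap immediately after 'to':
Who must Rahul mail the painting to ___ this morning?

Rahul must mail the painting to who this morning.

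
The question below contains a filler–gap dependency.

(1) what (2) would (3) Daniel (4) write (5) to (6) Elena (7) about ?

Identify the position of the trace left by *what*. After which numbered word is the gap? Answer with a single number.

In situ: Daniel would write to Elena about what.
'what' functions as the object of the preposition 'about'. It moves to the left edge, and the trace sits right after 'about':
What would Daniel write to Elena about ___?
'about' is word 7.

7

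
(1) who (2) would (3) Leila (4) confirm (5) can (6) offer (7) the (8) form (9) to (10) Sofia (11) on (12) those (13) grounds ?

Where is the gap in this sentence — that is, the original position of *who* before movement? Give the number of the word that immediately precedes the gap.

In situ: Leila would confirm who can offer the form to Sofia on those grounds.
The filler 'who' is interpreted as the subject of the clause embedded under 'confirm'. Fronting leaves a gap immediately after 'confirm':
Who would Leila confirm ___ can offer the form to Sofia on those grounds?
'confirm' is word 4.

4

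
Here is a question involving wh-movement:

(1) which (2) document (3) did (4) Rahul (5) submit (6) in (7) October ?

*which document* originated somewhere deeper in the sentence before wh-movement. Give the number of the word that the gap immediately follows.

Underlying clause: Rahul did submit which document in October.
The filler 'which document' is interpreted as the direct object of 'submit'. It moves to the left edge, and the trace sits right after 'submit':
Which document did Rahul submit ___ in October?
'submit' is word 5.

5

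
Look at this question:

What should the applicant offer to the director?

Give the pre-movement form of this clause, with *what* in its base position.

'what' is the direct object of 'offer'. It moves to the left edge, and the trace sits right after 'offer':
What should the applicant offer ___ to the director?

The applicant should offer what to the director.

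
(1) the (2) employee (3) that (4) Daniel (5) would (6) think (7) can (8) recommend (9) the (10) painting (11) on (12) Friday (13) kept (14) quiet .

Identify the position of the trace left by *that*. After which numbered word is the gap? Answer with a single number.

The filler 'that' is interpreted as the subject of the clause embedded under 'think'. Fronting leaves a gap immediately after 'think':
The employee that Daniel would think ___ can recommend the painting on Friday kept quiet.
'think' is word 6.

6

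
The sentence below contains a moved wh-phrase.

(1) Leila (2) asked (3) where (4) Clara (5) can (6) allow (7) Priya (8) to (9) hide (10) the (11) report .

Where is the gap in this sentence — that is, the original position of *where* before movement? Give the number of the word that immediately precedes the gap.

11

Before movement: Clara can allow Priya to hide the report where.
The filler 'where' is interpreted as the locative complement of 'hide'. Fronting leaves a gap immediately after 'report':
Leila asked where Clara can allow Priya to hide the report ___.
'report' is word 11.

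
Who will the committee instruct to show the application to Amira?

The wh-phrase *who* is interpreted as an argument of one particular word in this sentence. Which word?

instruct

Before movement: The committee will instruct who to show the application to Amira.
'who' functions as the direct object of 'instruct'. It moves to the left edge, and the trace sits right after 'instruct':
Who will the committee instruct ___ to show the application to Amira?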